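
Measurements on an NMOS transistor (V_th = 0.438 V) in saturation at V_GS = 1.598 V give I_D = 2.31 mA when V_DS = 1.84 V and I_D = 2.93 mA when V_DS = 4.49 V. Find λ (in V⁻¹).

With V_GS fixed, I_D ∝ (1 + λ V_DS) in saturation, so I_D2/I_D1 = (1 + λ V_DS2)/(1 + λ V_DS1).
2.93/2.31 = 1.268 = (1 + 4.49 λ)/(1 + 1.84 λ).
Solving: λ (I_D1 V_DS2 − I_D2 V_DS1) = I_D2 − I_D1, so λ = (2.93 − 2.31) / (2.31 × 4.49 − 2.93 × 1.84) = 0.62 / 4.98 = 0.124 V⁻¹.

λ = 0.124 V⁻¹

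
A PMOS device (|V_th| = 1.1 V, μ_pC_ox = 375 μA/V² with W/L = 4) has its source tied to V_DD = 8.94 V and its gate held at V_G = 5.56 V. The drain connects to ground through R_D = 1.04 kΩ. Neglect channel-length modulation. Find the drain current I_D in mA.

V_SG = V_DD − V_G = 8.94 − 5.56 = 3.38 V, so V_ov = 3.38 − 1.1 = 2.28 V.
k_p = μ_pC_ox · (W/L) = 1.5 mA/V².
Assume saturation: I_D = ½ k_p V_ov² = 0.5 × 1.5 × 2.28² = 3.9 mA, giving V_SD = V_DD − I_D R_D = 8.94 − 3.9 × 1.04 = 4.89 V.
V_SD = 4.89 V ≥ V_ov = 2.28 V, confirming saturation.

I_D = 3.90 mA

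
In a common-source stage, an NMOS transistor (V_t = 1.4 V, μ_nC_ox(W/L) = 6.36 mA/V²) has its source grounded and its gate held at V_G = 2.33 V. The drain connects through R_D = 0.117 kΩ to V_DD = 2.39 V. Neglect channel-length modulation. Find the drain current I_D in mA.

I_D = 2.75 mA

V_GS = V_G = 2.33 V, so V_ov = 2.33 − 1.4 = 0.93 V.
Assume saturation: I_D = ½ k_n V_ov² = 0.5 × 6.36 × 0.93² = 2.75 mA, giving V_DS = V_DD − I_D R_D = 2.39 − 2.75 × 0.117 = 2.07 V.
V_DS = 2.07 V ≥ V_ov = 0.93 V, confirming saturation.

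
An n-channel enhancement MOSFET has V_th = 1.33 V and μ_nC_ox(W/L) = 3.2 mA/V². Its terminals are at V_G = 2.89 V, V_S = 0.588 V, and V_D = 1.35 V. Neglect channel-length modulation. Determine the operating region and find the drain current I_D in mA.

Triode; I_D = 1.44 mA

V_GS = V_G − V_S = 2.89 − 0.588 = 2.3 V; V_DS = V_D − V_S = 1.35 − 0.588 = 0.762 V.
V_ov = V_GS − V_th = 2.3 − 1.33 = 0.972 V.
Since V_DS = 0.762 V < V_ov = 0.972 V, the device is in the triode region.
I_D = k_n [V_ov · V_DS − ½ V_DS²] = 3.2 × [0.972 × 0.762 − 0.5 × 0.762²] = 1.44 mA.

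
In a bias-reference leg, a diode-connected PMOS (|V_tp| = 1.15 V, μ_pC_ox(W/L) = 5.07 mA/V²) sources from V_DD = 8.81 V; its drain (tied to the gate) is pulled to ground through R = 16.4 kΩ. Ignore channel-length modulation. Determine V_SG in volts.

V_SG = 1.57 V

With gate tied to drain, V_SG = V_SD ≥ V_SG − |V_tp|, so the device is in saturation.
KCL at the drain: ½ k_p (V_SG − |V_tp|)² = (V_DD − V_SG)/R.
Let x = V_SG − 1.15. Then 41.6 x² + x − 7.66 = 0, giving x = 0.417 V (positive root), so V_SG = 1.57 V.
I_D = (V_DD − V_SG)/R = (8.81 − 1.57) / 16.4 = 0.442 mA.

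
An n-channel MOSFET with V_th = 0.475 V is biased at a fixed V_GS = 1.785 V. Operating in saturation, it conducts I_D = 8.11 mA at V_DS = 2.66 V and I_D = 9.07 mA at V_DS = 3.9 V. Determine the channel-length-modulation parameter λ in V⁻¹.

λ = 0.128 V⁻¹

With V_GS fixed, I_D ∝ (1 + λ V_DS) in saturation, so I_D2/I_D1 = (1 + λ V_DS2)/(1 + λ V_DS1).
9.07/8.11 = 1.118 = (1 + 3.9 λ)/(1 + 2.66 λ).
Solving: λ (I_D1 V_DS2 − I_D2 V_DS1) = I_D2 − I_D1, so λ = (9.07 − 8.11) / (8.11 × 3.9 − 9.07 × 2.66) = 0.96 / 7.5 = 0.128 V⁻¹.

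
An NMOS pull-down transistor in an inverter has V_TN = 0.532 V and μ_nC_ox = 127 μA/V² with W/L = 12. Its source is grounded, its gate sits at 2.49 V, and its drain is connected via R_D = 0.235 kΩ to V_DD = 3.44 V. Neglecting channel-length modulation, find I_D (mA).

V_GS = V_G = 2.49 V, so V_ov = 2.49 − 0.532 = 1.96 V.
k_n = μ_nC_ox · (W/L) = 1.524 mA/V².
Assume saturation: I_D = ½ k_n V_ov² = 0.5 × 1.524 × 1.96² = 2.92 mA, giving V_DS = V_DD − I_D R_D = 3.44 − 2.92 × 0.235 = 2.75 V.
V_DS = 2.75 V ≥ V_ov = 1.96 V, confirming saturation.

I_D = 2.92 mA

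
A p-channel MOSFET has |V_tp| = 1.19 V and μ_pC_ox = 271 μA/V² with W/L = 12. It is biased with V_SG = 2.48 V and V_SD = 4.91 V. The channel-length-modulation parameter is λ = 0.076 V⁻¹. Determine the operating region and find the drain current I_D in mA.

k_p = μ_pC_ox · (W/L) = 3.252 mA/V².
V_ov = V_SG − |V_tp| = 2.48 − 1.19 = 1.29 V.
Since V_SD = 4.91 V ≥ V_ov = 1.29 V, the device is in saturation.
I_D = ½ k_p V_ov² (1 + λ V_SD) = 0.5 × 3.252 × 1.29² × (1 + 0.076 × 4.91) = 3.72 mA.

Saturation; I_D = 3.72 mA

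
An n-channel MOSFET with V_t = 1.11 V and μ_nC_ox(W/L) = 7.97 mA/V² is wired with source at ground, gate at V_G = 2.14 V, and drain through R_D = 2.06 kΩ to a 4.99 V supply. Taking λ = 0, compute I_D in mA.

V_GS = V_G = 2.14 V, so V_ov = 2.14 − 1.11 = 1.03 V.
Assume saturation: I_D = ½ k_n V_ov² = 0.5 × 7.97 × 1.03² = 4.23 mA, giving V_DS = V_DD − I_D R_D = 4.99 − 4.23 × 2.06 = -3.72 V.
But -3.72 V < V_ov = 1.03 V, so the device is actually in triode.
In triode I_D = k_n[V_ov V_DS − ½ V_DS²] and I_D = (V_DD − V_DS)/R_D. Equating: 8.21 V_DS² − 17.91 V_DS + 4.99 = 0, giving V_DS = 0.328 V (the root below V_ov).
I_D = (4.99 − 0.328) / 2.06 = 2.26 mA.

I_D = 2.26 mA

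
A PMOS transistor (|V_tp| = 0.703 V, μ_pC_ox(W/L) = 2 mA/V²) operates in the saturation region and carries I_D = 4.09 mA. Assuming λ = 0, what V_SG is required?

In saturation I_D = ½ k_p (V_SG − |V_tp|)², so V_SG − |V_tp| = √(2 I_D / k_p) = √(2 × 4.09 / 2) = 2.02 V.
V_SG = 0.703 + 2.02 = 2.73 V.

V_SG = 2.73 V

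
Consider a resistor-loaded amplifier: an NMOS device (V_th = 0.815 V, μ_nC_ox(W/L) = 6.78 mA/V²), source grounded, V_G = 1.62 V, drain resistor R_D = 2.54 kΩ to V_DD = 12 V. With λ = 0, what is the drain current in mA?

V_GS = V_G = 1.62 V, so V_ov = 1.62 − 0.815 = 0.805 V.
Assume saturation: I_D = ½ k_n V_ov² = 0.5 × 6.78 × 0.805² = 2.2 mA, giving V_DS = V_DD − I_D R_D = 12 − 2.2 × 2.54 = 6.42 V.
V_DS = 6.42 V ≥ V_ov = 0.805 V, confirming saturation.

I_D = 2.20 mA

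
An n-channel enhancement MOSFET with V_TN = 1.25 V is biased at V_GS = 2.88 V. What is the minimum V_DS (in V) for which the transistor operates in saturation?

V_DS,sat = 1.63 V

The boundary between triode and saturation is V_DS = V_GS − V_TN = V_ov.
V_ov = 2.88 − 1.25 = 1.63 V.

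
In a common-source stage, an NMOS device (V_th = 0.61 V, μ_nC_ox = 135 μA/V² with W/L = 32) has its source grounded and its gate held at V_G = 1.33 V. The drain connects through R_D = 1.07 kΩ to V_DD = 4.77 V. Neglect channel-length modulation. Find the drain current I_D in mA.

I_D = 1.12 mA

V_GS = V_G = 1.33 V, so V_ov = 1.33 − 0.61 = 0.72 V.
k_n = μ_nC_ox · (W/L) = 4.32 mA/V².
Assume saturation: I_D = ½ k_n V_ov² = 0.5 × 4.32 × 0.72² = 1.12 mA, giving V_DS = V_DD − I_D R_D = 4.77 − 1.12 × 1.07 = 3.57 V.
V_DS = 3.57 V ≥ V_ov = 0.72 V, confirming saturation.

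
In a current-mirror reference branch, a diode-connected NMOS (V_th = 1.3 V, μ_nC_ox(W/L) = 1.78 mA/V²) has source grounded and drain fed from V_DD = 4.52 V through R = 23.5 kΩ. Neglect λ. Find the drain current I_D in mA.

With gate tied to drain, V_GS = V_DS ≥ V_GS − V_th, so the device is in saturation.
KCL at the drain: ½ k_n (V_GS − V_th)² = (V_DD − V_GS)/R.
Let x = V_GS − 1.3. Then 20.9 x² + x − 3.22 = 0, giving x = 0.369 V (positive root), so V_GS = 1.67 V.
I_D = (V_DD − V_GS)/R = (4.52 − 1.67) / 23.5 = 0.121 mA.

I_D = 0.121 mA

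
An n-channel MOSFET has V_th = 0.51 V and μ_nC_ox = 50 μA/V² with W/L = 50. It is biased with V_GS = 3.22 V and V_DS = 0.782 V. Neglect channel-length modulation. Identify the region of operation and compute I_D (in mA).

k_n = μ_nC_ox · (W/L) = 2.5 mA/V².
V_ov = V_GS − V_th = 3.22 − 0.51 = 2.71 V.
Since V_DS = 0.782 V < V_ov = 2.71 V, the device is in the triode region.
I_D = k_n [V_ov · V_DS − ½ V_DS²] = 2.5 × [2.71 × 0.782 − 0.5 × 0.782²] = 4.53 mA.

Triode; I_D = 4.53 mA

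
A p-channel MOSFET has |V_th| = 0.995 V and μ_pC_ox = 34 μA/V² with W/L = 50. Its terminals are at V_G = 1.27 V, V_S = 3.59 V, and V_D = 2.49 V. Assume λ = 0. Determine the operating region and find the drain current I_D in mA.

V_SG = V_S − V_G = 3.59 − 1.27 = 2.32 V; V_SD = V_S − V_D = 3.59 − 2.49 = 1.1 V.
k_p = μ_pC_ox · (W/L) = 1.7 mA/V².
V_ov = V_SG − |V_th| = 2.32 − 0.995 = 1.32 V.
Since V_SD = 1.1 V < V_ov = 1.32 V, the device is in the triode region.
I_D = k_p [V_ov · V_SD − ½ V_SD²] = 1.7 × [1.32 × 1.1 − 0.5 × 1.1²] = 1.45 mA.

Triode; I_D = 1.45 mA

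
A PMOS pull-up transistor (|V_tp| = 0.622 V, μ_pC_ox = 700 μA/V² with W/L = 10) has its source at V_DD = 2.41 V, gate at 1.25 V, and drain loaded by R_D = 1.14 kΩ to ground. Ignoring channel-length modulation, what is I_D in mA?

V_SG = V_DD − V_G = 2.41 − 1.25 = 1.16 V, so V_ov = 1.16 − 0.622 = 0.538 V.
k_p = μ_pC_ox · (W/L) = 7 mA/V².
Assume saturation: I_D = ½ k_p V_ov² = 0.5 × 7 × 0.538² = 1.01 mA, giving V_SD = V_DD − I_D R_D = 2.41 − 1.01 × 1.14 = 1.26 V.
V_SD = 1.26 V ≥ V_ov = 0.538 V, confirming saturation.

I_D = 1.01 mA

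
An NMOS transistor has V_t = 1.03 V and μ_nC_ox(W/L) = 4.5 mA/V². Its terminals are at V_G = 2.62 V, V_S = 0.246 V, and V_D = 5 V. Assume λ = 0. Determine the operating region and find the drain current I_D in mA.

Saturation; I_D = 4.06 mA

V_GS = V_G − V_S = 2.62 − 0.246 = 2.37 V; V_DS = V_D − V_S = 5 − 0.246 = 4.75 V.
V_ov = V_GS − V_t = 2.37 − 1.03 = 1.34 V.
Since V_DS = 4.75 V ≥ V_ov = 1.34 V, the device is in saturation.
I_D = ½ k_n V_ov² = 0.5 × 4.5 × 1.34² = 4.06 mA.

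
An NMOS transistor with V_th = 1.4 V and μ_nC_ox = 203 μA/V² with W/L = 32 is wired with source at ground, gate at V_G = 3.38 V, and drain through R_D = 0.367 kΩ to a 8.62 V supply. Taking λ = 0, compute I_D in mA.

I_D = 12.7 mA

V_GS = V_G = 3.38 V, so V_ov = 3.38 − 1.4 = 1.98 V.
k_n = μ_nC_ox · (W/L) = 6.496 mA/V².
Assume saturation: I_D = ½ k_n V_ov² = 0.5 × 6.496 × 1.98² = 12.7 mA, giving V_DS = V_DD − I_D R_D = 8.62 − 12.7 × 0.367 = 3.95 V.
V_DS = 3.95 V ≥ V_ov = 1.98 V, confirming saturation.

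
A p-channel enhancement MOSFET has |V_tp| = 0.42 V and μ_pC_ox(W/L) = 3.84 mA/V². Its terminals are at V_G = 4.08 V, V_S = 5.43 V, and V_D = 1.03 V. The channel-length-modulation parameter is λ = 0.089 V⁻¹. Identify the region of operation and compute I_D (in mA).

Saturation; I_D = 2.31 mA

V_SG = V_S − V_G = 5.43 − 4.08 = 1.35 V; V_SD = V_S − V_D = 5.43 − 1.03 = 4.4 V.
V_ov = V_SG − |V_tp| = 1.35 − 0.42 = 0.93 V.
Since V_SD = 4.4 V ≥ V_ov = 0.93 V, the device is in saturation.
I_D = ½ k_p V_ov² (1 + λ V_SD) = 0.5 × 3.84 × 0.93² × (1 + 0.089 × 4.4) = 2.31 mA.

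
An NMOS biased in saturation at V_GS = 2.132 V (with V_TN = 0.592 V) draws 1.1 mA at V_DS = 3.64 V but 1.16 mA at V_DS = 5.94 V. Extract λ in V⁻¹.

λ = 0.0260 V⁻¹

With V_GS fixed, I_D ∝ (1 + λ V_DS) in saturation, so I_D2/I_D1 = (1 + λ V_DS2)/(1 + λ V_DS1).
1.16/1.1 = 1.055 = (1 + 5.94 λ)/(1 + 3.64 λ).
Solving: λ (I_D1 V_DS2 − I_D2 V_DS1) = I_D2 − I_D1, so λ = (1.16 − 1.1) / (1.1 × 5.94 − 1.16 × 3.64) = 0.06 / 2.31 = 0.026 V⁻¹.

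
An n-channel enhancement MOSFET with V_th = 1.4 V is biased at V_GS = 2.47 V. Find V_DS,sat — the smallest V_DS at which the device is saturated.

The boundary between triode and saturation is V_DS = V_GS − V_th = V_ov.
V_ov = 2.47 − 1.4 = 1.07 V.

V_DS,sat = 1.07 V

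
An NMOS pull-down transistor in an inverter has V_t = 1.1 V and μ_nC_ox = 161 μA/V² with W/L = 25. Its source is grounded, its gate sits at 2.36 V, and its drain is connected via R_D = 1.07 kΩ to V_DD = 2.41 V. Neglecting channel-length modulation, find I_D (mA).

I_D = 1.84 mA

V_GS = V_G = 2.36 V, so V_ov = 2.36 − 1.1 = 1.26 V.
k_n = μ_nC_ox · (W/L) = 4.025 mA/V².
Assume saturation: I_D = ½ k_n V_ov² = 0.5 × 4.025 × 1.26² = 3.2 mA, giving V_DS = V_DD − I_D R_D = 2.41 − 3.2 × 1.07 = -1.01 V.
But -1.01 V < V_ov = 1.26 V, so the device is actually in triode.
In triode I_D = k_n[V_ov V_DS − ½ V_DS²] and I_D = (V_DD − V_DS)/R_D. Equating: 2.15 V_DS² − 6.427 V_DS + 2.41 = 0, giving V_DS = 0.44 V (the root below V_ov).
I_D = (2.41 − 0.44) / 1.07 = 1.84 mA.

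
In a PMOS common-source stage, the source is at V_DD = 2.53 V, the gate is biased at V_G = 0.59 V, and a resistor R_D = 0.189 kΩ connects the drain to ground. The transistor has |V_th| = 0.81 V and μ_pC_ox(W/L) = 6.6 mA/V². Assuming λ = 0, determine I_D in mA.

V_SG = V_DD − V_G = 2.53 − 0.59 = 1.94 V, so V_ov = 1.94 − 0.81 = 1.13 V.
Assume saturation: I_D = ½ k_p V_ov² = 0.5 × 6.6 × 1.13² = 4.21 mA, giving V_SD = V_DD − I_D R_D = 2.53 − 4.21 × 0.189 = 1.73 V.
V_SD = 1.73 V ≥ V_ov = 1.13 V, confirming saturation.

I_D = 4.21 mA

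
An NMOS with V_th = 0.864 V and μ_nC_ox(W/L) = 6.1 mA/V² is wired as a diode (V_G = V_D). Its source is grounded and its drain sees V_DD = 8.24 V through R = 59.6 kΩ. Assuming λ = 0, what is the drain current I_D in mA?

I_D = 0.120 mA

With gate tied to drain, V_GS = V_DS ≥ V_GS − V_th, so the device is in saturation.
KCL at the drain: ½ k_n (V_GS − V_th)² = (V_DD − V_GS)/R.
Let x = V_GS − 0.864. Then 182 x² + x − 7.376 = 0, giving x = 0.199 V (positive root), so V_GS = 1.06 V.
I_D = (V_DD − V_GS)/R = (8.24 − 1.06) / 59.6 = 0.12 mA.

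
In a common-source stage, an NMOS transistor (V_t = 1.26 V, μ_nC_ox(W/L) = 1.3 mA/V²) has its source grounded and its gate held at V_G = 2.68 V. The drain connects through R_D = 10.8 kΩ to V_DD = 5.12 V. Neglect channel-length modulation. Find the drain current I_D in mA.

V_GS = V_G = 2.68 V, so V_ov = 2.68 − 1.26 = 1.42 V.
Assume saturation: I_D = ½ k_n V_ov² = 0.5 × 1.3 × 1.42² = 1.31 mA, giving V_DS = V_DD − I_D R_D = 5.12 − 1.31 × 10.8 = -9.04 V.
But -9.04 V < V_ov = 1.42 V, so the device is actually in triode.
In triode I_D = k_n[V_ov V_DS − ½ V_DS²] and I_D = (V_DD − V_DS)/R_D. Equating: 7.02 V_DS² − 20.94 V_DS + 5.12 = 0, giving V_DS = 0.269 V (the root below V_ov).
I_D = (5.12 − 0.269) / 10.8 = 0.449 mA.

I_D = 0.449 mA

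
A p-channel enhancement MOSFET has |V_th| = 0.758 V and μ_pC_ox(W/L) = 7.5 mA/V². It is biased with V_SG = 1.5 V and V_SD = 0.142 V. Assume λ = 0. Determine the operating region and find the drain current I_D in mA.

V_ov = V_SG − |V_th| = 1.5 − 0.758 = 0.742 V.
Since V_SD = 0.142 V < V_ov = 0.742 V, the device is in the triode region.
I_D = k_p [V_ov · V_SD − ½ V_SD²] = 7.5 × [0.742 × 0.142 − 0.5 × 0.142²] = 0.715 mA.

Triode; I_D = 0.715 mA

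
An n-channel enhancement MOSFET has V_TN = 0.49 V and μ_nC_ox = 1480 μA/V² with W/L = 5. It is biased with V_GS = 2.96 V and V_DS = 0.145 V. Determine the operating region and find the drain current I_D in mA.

Triode; I_D = 2.57 mA

k_n = μ_nC_ox · (W/L) = 7.4 mA/V².
V_ov = V_GS − V_TN = 2.96 − 0.49 = 2.47 V.
Since V_DS = 0.145 V < V_ov = 2.47 V, the device is in the triode region.
I_D = k_n [V_ov · V_DS − ½ V_DS²] = 7.4 × [2.47 × 0.145 − 0.5 × 0.145²] = 2.57 mA.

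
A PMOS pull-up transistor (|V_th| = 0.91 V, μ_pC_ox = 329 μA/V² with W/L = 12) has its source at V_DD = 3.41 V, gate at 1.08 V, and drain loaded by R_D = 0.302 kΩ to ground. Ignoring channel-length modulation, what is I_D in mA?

V_SG = V_DD − V_G = 3.41 − 1.08 = 2.33 V, so V_ov = 2.33 − 0.91 = 1.42 V.
k_p = μ_pC_ox · (W/L) = 3.948 mA/V².
Assume saturation: I_D = ½ k_p V_ov² = 0.5 × 3.948 × 1.42² = 3.98 mA, giving V_SD = V_DD − I_D R_D = 3.41 − 3.98 × 0.302 = 2.21 V.
V_SD = 2.21 V ≥ V_ov = 1.42 V, confirming saturation.

I_D = 3.98 mA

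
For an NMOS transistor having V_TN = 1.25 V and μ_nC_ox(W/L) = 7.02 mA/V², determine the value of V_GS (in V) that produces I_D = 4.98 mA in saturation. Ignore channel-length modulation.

In saturation I_D = ½ k_n (V_GS − V_TN)², so V_GS − V_TN = √(2 I_D / k_n) = √(2 × 4.98 / 7.02) = 1.19 V.
V_GS = 1.25 + 1.19 = 2.44 V.

V_GS = 2.44 V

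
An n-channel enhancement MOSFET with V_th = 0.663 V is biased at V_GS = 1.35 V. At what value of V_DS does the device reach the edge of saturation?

V_DS,sat = 0.687 V

The boundary between triode and saturation is V_DS = V_GS − V_th = V_ov.
V_ov = 1.35 − 0.663 = 0.687 V.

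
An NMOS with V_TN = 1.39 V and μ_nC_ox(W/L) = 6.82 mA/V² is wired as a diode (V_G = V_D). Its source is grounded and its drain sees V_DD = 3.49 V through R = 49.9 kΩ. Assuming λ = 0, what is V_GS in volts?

With gate tied to drain, V_GS = V_DS ≥ V_GS − V_TN, so the device is in saturation.
KCL at the drain: ½ k_n (V_GS − V_TN)² = (V_DD − V_GS)/R.
Let x = V_GS − 1.39. Then 170 x² + x − 2.1 = 0, giving x = 0.108 V (positive root), so V_GS = 1.5 V.
I_D = (V_DD − V_GS)/R = (3.49 − 1.5) / 49.9 = 0.0399 mA.

V_GS = 1.50 V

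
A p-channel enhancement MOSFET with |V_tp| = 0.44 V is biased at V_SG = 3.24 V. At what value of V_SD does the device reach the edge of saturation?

V_SD,sat = 2.80 V

The boundary between triode and saturation is V_SD = V_SG − |V_tp| = V_ov.
V_ov = 3.24 − 0.44 = 2.8 V.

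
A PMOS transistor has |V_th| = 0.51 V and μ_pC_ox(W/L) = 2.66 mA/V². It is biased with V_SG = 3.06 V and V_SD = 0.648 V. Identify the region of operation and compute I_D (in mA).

Triode; I_D = 3.84 mA

V_ov = V_SG − |V_th| = 3.06 − 0.51 = 2.55 V.
Since V_SD = 0.648 V < V_ov = 2.55 V, the device is in the triode region.
I_D = k_p [V_ov · V_SD − ½ V_SD²] = 2.66 × [2.55 × 0.648 − 0.5 × 0.648²] = 3.84 mA.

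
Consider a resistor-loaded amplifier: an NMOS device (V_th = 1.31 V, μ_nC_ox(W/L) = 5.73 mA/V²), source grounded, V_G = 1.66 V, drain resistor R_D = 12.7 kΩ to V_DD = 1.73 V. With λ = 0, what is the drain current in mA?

V_GS = V_G = 1.66 V, so V_ov = 1.66 − 1.31 = 0.35 V.
Assume saturation: I_D = ½ k_n V_ov² = 0.5 × 5.73 × 0.35² = 0.351 mA, giving V_DS = V_DD − I_D R_D = 1.73 − 0.351 × 12.7 = -2.73 V.
But -2.73 V < V_ov = 0.35 V, so the device is actually in triode.
In triode I_D = k_n[V_ov V_DS − ½ V_DS²] and I_D = (V_DD − V_DS)/R_D. Equating: 36.4 V_DS² − 26.47 V_DS + 1.73 = 0, giving V_DS = 0.0726 V (the root below V_ov).
I_D = (1.73 − 0.0726) / 12.7 = 0.131 mA.

I_D = 0.131 mA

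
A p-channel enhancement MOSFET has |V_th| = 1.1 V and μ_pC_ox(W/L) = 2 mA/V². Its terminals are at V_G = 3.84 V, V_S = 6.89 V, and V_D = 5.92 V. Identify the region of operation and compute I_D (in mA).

Triode; I_D = 2.84 mA

V_SG = V_S − V_G = 6.89 − 3.84 = 3.05 V; V_SD = V_S − V_D = 6.89 − 5.92 = 0.97 V.
V_ov = V_SG − |V_th| = 3.05 − 1.1 = 1.95 V.
Since V_SD = 0.97 V < V_ov = 1.95 V, the device is in the triode region.
I_D = k_p [V_ov · V_SD − ½ V_SD²] = 2 × [1.95 × 0.97 − 0.5 × 0.97²] = 2.84 mA.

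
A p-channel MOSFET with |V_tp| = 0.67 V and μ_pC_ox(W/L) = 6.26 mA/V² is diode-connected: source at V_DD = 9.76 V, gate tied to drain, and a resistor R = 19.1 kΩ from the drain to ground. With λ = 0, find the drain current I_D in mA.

I_D = 0.456 mA

With gate tied to drain, V_SG = V_SD ≥ V_SG − |V_tp|, so the device is in saturation.
KCL at the drain: ½ k_p (V_SG − |V_tp|)² = (V_DD − V_SG)/R.
Let x = V_SG − 0.67. Then 59.8 x² + x − 9.09 = 0, giving x = 0.382 V (positive root), so V_SG = 1.05 V.
I_D = (V_DD − V_SG)/R = (9.76 − 1.05) / 19.1 = 0.456 mA.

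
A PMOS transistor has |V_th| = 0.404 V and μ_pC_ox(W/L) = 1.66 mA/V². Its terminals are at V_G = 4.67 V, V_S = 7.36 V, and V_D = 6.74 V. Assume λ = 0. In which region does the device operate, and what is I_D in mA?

Triode; I_D = 2.03 mA

V_SG = V_S − V_G = 7.36 − 4.67 = 2.69 V; V_SD = V_S − V_D = 7.36 − 6.74 = 0.62 V.
V_ov = V_SG − |V_th| = 2.69 − 0.404 = 2.29 V.
Since V_SD = 0.62 V < V_ov = 2.29 V, the device is in the triode region.
I_D = k_p [V_ov · V_SD − ½ V_SD²] = 1.66 × [2.29 × 0.62 − 0.5 × 0.62²] = 2.03 mA.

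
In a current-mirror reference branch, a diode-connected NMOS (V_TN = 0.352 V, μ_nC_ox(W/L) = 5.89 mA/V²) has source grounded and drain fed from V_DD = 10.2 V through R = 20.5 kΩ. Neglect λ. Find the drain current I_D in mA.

With gate tied to drain, V_GS = V_DS ≥ V_GS − V_TN, so the device is in saturation.
KCL at the drain: ½ k_n (V_GS − V_TN)² = (V_DD − V_GS)/R.
Let x = V_GS − 0.352. Then 60.4 x² + x − 9.848 = 0, giving x = 0.396 V (positive root), so V_GS = 0.748 V.
I_D = (V_DD − V_GS)/R = (10.2 − 0.748) / 20.5 = 0.461 mA.

I_D = 0.461 mA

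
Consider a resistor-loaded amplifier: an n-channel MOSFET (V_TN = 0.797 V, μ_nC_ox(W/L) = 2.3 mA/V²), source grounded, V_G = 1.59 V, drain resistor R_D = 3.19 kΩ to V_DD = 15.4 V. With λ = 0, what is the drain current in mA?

V_GS = V_G = 1.59 V, so V_ov = 1.59 − 0.797 = 0.793 V.
Assume saturation: I_D = ½ k_n V_ov² = 0.5 × 2.3 × 0.793² = 0.723 mA, giving V_DS = V_DD − I_D R_D = 15.4 − 0.723 × 3.19 = 13.1 V.
V_DS = 13.1 V ≥ V_ov = 0.793 V, confirming saturation.

I_D = 0.723 mA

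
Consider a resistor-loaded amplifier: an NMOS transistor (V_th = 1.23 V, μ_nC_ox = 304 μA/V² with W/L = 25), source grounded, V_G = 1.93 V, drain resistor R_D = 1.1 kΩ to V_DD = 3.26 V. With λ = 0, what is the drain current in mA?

V_GS = V_G = 1.93 V, so V_ov = 1.93 − 1.23 = 0.7 V.
k_n = μ_nC_ox · (W/L) = 7.6 mA/V².
Assume saturation: I_D = ½ k_n V_ov² = 0.5 × 7.6 × 0.7² = 1.86 mA, giving V_DS = V_DD − I_D R_D = 3.26 − 1.86 × 1.1 = 1.21 V.
V_DS = 1.21 V ≥ V_ov = 0.7 V, confirming saturation.

I_D = 1.86 mA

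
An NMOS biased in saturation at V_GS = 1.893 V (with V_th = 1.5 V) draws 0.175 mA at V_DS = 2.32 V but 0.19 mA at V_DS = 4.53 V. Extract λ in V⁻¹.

With V_GS fixed, I_D ∝ (1 + λ V_DS) in saturation, so I_D2/I_D1 = (1 + λ V_DS2)/(1 + λ V_DS1).
0.19/0.175 = 1.086 = (1 + 4.53 λ)/(1 + 2.32 λ).
Solving: λ (I_D1 V_DS2 − I_D2 V_DS1) = I_D2 − I_D1, so λ = (0.19 − 0.175) / (0.175 × 4.53 − 0.19 × 2.32) = 0.015 / 0.352 = 0.0426 V⁻¹.

λ = 0.0426 V⁻¹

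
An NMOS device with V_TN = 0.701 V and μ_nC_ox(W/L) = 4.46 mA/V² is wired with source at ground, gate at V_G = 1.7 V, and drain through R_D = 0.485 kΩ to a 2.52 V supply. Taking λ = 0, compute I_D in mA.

I_D = 2.23 mA

V_GS = V_G = 1.7 V, so V_ov = 1.7 − 0.701 = 0.999 V.
Assume saturation: I_D = ½ k_n V_ov² = 0.5 × 4.46 × 0.999² = 2.23 mA, giving V_DS = V_DD − I_D R_D = 2.52 − 2.23 × 0.485 = 1.44 V.
V_DS = 1.44 V ≥ V_ov = 0.999 V, confirming saturation.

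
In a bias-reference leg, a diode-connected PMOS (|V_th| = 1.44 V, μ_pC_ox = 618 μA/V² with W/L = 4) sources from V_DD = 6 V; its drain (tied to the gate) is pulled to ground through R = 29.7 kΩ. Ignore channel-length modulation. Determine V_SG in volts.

With gate tied to drain, V_SG = V_SD ≥ V_SG − |V_th|, so the device is in saturation.
k_p = μ_pC_ox · (W/L) = 2.472 mA/V².
KCL at the drain: ½ k_p (V_SG − |V_th|)² = (V_DD − V_SG)/R.
Let x = V_SG − 1.44. Then 36.7 x² + x − 4.56 = 0, giving x = 0.339 V (positive root), so V_SG = 1.78 V.
I_D = (V_DD − V_SG)/R = (6 − 1.78) / 29.7 = 0.142 mA.

V_SG = 1.78 V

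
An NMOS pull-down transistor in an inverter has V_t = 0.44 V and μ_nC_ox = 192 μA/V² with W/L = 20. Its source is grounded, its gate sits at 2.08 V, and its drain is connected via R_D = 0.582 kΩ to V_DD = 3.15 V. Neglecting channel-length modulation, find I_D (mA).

I_D = 3.96 mA

V_GS = V_G = 2.08 V, so V_ov = 2.08 − 0.44 = 1.64 V.
k_n = μ_nC_ox · (W/L) = 3.84 mA/V².
Assume saturation: I_D = ½ k_n V_ov² = 0.5 × 3.84 × 1.64² = 5.16 mA, giving V_DS = V_DD − I_D R_D = 3.15 − 5.16 × 0.582 = 0.145 V.
But 0.145 V < V_ov = 1.64 V, so the device is actually in triode.
In triode I_D = k_n[V_ov V_DS − ½ V_DS²] and I_D = (V_DD − V_DS)/R_D. Equating: 1.12 V_DS² − 4.665 V_DS + 3.15 = 0, giving V_DS = 0.847 V (the root below V_ov).
I_D = (3.15 − 0.847) / 0.582 = 3.96 mA.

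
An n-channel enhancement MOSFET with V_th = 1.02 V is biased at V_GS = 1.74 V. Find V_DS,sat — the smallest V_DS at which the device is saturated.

The boundary between triode and saturation is V_DS = V_GS − V_th = V_ov.
V_ov = 1.74 − 1.02 = 0.72 V.

V_DS,sat = 0.720 V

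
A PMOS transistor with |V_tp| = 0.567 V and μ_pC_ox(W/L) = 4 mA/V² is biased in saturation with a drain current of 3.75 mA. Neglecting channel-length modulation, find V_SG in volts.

V_SG = 1.94 V

In saturation I_D = ½ k_p (V_SG − |V_tp|)², so V_SG − |V_tp| = √(2 I_D / k_p) = √(2 × 3.75 / 4) = 1.37 V.
V_SG = 0.567 + 1.37 = 1.94 V.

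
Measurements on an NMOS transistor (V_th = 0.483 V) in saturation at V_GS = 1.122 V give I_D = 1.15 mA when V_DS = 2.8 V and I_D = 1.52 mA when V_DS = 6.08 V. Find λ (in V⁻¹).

With V_GS fixed, I_D ∝ (1 + λ V_DS) in saturation, so I_D2/I_D1 = (1 + λ V_DS2)/(1 + λ V_DS1).
1.52/1.15 = 1.322 = (1 + 6.08 λ)/(1 + 2.8 λ).
Solving: λ (I_D1 V_DS2 − I_D2 V_DS1) = I_D2 − I_D1, so λ = (1.52 − 1.15) / (1.15 × 6.08 − 1.52 × 2.8) = 0.37 / 2.74 = 0.135 V⁻¹.

λ = 0.135 V⁻¹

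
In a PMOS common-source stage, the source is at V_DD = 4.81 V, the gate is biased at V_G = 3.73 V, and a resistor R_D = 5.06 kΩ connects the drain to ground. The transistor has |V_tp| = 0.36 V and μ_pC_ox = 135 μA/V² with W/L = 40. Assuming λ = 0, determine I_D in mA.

I_D = 0.894 mA

V_SG = V_DD − V_G = 4.81 − 3.73 = 1.08 V, so V_ov = 1.08 − 0.36 = 0.72 V.
k_p = μ_pC_ox · (W/L) = 5.4 mA/V².
Assume saturation: I_D = ½ k_p V_ov² = 0.5 × 5.4 × 0.72² = 1.4 mA, giving V_SD = V_DD − I_D R_D = 4.81 − 1.4 × 5.06 = -2.27 V.
But -2.27 V < V_ov = 0.72 V, so the device is actually in triode.
In triode I_D = k_p[V_ov V_SD − ½ V_SD²] and I_D = (V_DD − V_SD)/R_D. Equating: 13.7 V_SD² − 20.67 V_SD + 4.81 = 0, giving V_SD = 0.287 V (the root below V_ov).
I_D = (4.81 − 0.287) / 5.06 = 0.894 mA.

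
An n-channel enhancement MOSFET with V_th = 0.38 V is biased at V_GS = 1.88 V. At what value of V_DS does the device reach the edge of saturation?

V_DS,sat = 1.50 V

The boundary between triode and saturation is V_DS = V_GS − V_th = V_ov.
V_ov = 1.88 − 0.38 = 1.5 V.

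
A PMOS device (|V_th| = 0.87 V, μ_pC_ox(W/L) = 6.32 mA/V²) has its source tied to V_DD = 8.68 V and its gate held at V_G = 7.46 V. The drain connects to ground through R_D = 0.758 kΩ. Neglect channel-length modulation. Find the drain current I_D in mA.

V_SG = V_DD − V_G = 8.68 − 7.46 = 1.22 V, so V_ov = 1.22 − 0.87 = 0.35 V.
Assume saturation: I_D = ½ k_p V_ov² = 0.5 × 6.32 × 0.35² = 0.387 mA, giving V_SD = V_DD − I_D R_D = 8.68 − 0.387 × 0.758 = 8.39 V.
V_SD = 8.39 V ≥ V_ov = 0.35 V, confirming saturation.

I_D = 0.387 mA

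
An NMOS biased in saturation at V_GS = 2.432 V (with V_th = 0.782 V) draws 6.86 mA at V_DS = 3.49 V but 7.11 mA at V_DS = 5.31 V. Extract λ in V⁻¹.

With V_GS fixed, I_D ∝ (1 + λ V_DS) in saturation, so I_D2/I_D1 = (1 + λ V_DS2)/(1 + λ V_DS1).
7.11/6.86 = 1.036 = (1 + 5.31 λ)/(1 + 3.49 λ).
Solving: λ (I_D1 V_DS2 − I_D2 V_DS1) = I_D2 − I_D1, so λ = (7.11 − 6.86) / (6.86 × 5.31 − 7.11 × 3.49) = 0.25 / 11.6 = 0.0215 V⁻¹.

λ = 0.0215 V⁻¹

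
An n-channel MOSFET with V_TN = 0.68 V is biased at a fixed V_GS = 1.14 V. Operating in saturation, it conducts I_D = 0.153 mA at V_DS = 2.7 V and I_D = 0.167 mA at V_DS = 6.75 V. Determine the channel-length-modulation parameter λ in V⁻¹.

λ = 0.0241 V⁻¹

With V_GS fixed, I_D ∝ (1 + λ V_DS) in saturation, so I_D2/I_D1 = (1 + λ V_DS2)/(1 + λ V_DS1).
0.167/0.153 = 1.092 = (1 + 6.75 λ)/(1 + 2.7 λ).
Solving: λ (I_D1 V_DS2 − I_D2 V_DS1) = I_D2 − I_D1, so λ = (0.167 − 0.153) / (0.153 × 6.75 − 0.167 × 2.7) = 0.014 / 0.582 = 0.0241 V⁻¹.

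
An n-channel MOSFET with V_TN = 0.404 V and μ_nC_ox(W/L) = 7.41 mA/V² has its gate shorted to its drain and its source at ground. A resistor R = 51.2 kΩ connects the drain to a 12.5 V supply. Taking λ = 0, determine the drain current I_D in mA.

I_D = 0.231 mA

With gate tied to drain, V_GS = V_DS ≥ V_GS − V_TN, so the device is in saturation.
KCL at the drain: ½ k_n (V_GS − V_TN)² = (V_DD − V_GS)/R.
Let x = V_GS − 0.404. Then 190 x² + x − 12.1 = 0, giving x = 0.25 V (positive root), so V_GS = 0.654 V.
I_D = (V_DD − V_GS)/R = (12.5 − 0.654) / 51.2 = 0.231 mA.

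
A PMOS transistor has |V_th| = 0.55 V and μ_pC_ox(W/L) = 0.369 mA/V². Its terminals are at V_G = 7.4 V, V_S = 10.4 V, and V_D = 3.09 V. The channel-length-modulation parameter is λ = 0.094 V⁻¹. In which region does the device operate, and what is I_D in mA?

Saturation; I_D = 1.87 mA

V_SG = V_S − V_G = 10.4 − 7.4 = 3 V; V_SD = V_S − V_D = 10.4 − 3.09 = 7.31 V.
V_ov = V_SG − |V_th| = 3 − 0.55 = 2.45 V.
Since V_SD = 7.31 V ≥ V_ov = 2.45 V, the device is in saturation.
I_D = ½ k_p V_ov² (1 + λ V_SD) = 0.5 × 0.369 × 2.45² × (1 + 0.094 × 7.31) = 1.87 mA.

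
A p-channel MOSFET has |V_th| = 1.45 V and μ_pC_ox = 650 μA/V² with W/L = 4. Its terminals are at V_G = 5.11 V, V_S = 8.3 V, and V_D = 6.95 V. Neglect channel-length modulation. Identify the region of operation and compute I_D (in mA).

V_SG = V_S − V_G = 8.3 − 5.11 = 3.19 V; V_SD = V_S − V_D = 8.3 − 6.95 = 1.35 V.
k_p = μ_pC_ox · (W/L) = 2.6 mA/V².
V_ov = V_SG − |V_th| = 3.19 − 1.45 = 1.74 V.
Since V_SD = 1.35 V < V_ov = 1.74 V, the device is in the triode region.
I_D = k_p [V_ov · V_SD − ½ V_SD²] = 2.6 × [1.74 × 1.35 − 0.5 × 1.35²] = 3.74 mA.

Triode; I_D = 3.74 mA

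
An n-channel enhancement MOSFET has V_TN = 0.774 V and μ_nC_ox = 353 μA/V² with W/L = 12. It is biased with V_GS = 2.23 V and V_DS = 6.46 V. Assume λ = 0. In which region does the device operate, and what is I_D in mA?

Saturation; I_D = 4.49 mA

k_n = μ_nC_ox · (W/L) = 4.236 mA/V².
V_ov = V_GS − V_TN = 2.23 − 0.774 = 1.46 V.
Since V_DS = 6.46 V ≥ V_ov = 1.46 V, the device is in saturation.
I_D = ½ k_n V_ov² = 0.5 × 4.236 × 1.46² = 4.49 mA.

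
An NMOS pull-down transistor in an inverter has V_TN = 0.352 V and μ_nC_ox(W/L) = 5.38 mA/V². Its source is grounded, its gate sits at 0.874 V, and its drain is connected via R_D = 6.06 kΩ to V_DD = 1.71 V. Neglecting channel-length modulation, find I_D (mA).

V_GS = V_G = 0.874 V, so V_ov = 0.874 − 0.352 = 0.522 V.
Assume saturation: I_D = ½ k_n V_ov² = 0.5 × 5.38 × 0.522² = 0.733 mA, giving V_DS = V_DD − I_D R_D = 1.71 − 0.733 × 6.06 = -2.73 V.
But -2.73 V < V_ov = 0.522 V, so the device is actually in triode.
In triode I_D = k_n[V_ov V_DS − ½ V_DS²] and I_D = (V_DD − V_DS)/R_D. Equating: 16.3 V_DS² − 18.02 V_DS + 1.71 = 0, giving V_DS = 0.105 V (the root below V_ov).
I_D = (1.71 − 0.105) / 6.06 = 0.265 mA.

I_D = 0.265 mA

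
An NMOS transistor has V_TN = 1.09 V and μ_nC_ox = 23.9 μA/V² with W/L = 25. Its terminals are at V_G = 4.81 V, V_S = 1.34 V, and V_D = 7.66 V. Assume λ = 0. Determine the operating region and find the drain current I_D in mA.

V_GS = V_G − V_S = 4.81 − 1.34 = 3.47 V; V_DS = V_D − V_S = 7.66 − 1.34 = 6.32 V.
k_n = μ_nC_ox · (W/L) = 0.5975 mA/V².
V_ov = V_GS − V_TN = 3.47 − 1.09 = 2.38 V.
Since V_DS = 6.32 V ≥ V_ov = 2.38 V, the device is in saturation.
I_D = ½ k_n V_ov² = 0.5 × 0.5975 × 2.38² = 1.69 mA.

Saturation; I_D = 1.69 mA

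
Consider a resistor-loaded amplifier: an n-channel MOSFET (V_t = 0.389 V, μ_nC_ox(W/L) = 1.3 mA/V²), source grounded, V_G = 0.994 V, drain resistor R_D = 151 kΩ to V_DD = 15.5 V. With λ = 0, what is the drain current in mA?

V_GS = V_G = 0.994 V, so V_ov = 0.994 − 0.389 = 0.605 V.
Assume saturation: I_D = ½ k_n V_ov² = 0.5 × 1.3 × 0.605² = 0.238 mA, giving V_DS = V_DD − I_D R_D = 15.5 − 0.238 × 151 = -20.4 V.
But -20.4 V < V_ov = 0.605 V, so the device is actually in triode.
In triode I_D = k_n[V_ov V_DS − ½ V_DS²] and I_D = (V_DD − V_DS)/R_D. Equating: 98.2 V_DS² − 119.8 V_DS + 15.5 = 0, giving V_DS = 0.147 V (the root below V_ov).
I_D = (15.5 − 0.147) / 151 = 0.102 mA.

I_D = 0.102 mA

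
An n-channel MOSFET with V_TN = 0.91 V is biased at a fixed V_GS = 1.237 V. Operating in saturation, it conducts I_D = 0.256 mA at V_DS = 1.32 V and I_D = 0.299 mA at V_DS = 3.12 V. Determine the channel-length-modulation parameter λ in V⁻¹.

With V_GS fixed, I_D ∝ (1 + λ V_DS) in saturation, so I_D2/I_D1 = (1 + λ V_DS2)/(1 + λ V_DS1).
0.299/0.256 = 1.168 = (1 + 3.12 λ)/(1 + 1.32 λ).
Solving: λ (I_D1 V_DS2 − I_D2 V_DS1) = I_D2 − I_D1, so λ = (0.299 − 0.256) / (0.256 × 3.12 − 0.299 × 1.32) = 0.043 / 0.404 = 0.106 V⁻¹.

λ = 0.106 V⁻¹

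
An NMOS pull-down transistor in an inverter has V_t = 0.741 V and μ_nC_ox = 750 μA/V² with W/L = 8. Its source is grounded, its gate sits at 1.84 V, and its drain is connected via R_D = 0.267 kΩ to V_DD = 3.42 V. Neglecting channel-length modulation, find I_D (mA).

I_D = 3.62 mA

V_GS = V_G = 1.84 V, so V_ov = 1.84 − 0.741 = 1.1 V.
k_n = μ_nC_ox · (W/L) = 6 mA/V².
Assume saturation: I_D = ½ k_n V_ov² = 0.5 × 6 × 1.1² = 3.62 mA, giving V_DS = V_DD − I_D R_D = 3.42 − 3.62 × 0.267 = 2.45 V.
V_DS = 2.45 V ≥ V_ov = 1.1 V, confirming saturation.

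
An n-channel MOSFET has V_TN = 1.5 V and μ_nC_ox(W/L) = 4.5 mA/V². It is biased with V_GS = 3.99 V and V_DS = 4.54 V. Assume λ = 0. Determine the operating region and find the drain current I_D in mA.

Saturation; I_D = 14.0 mA

V_ov = V_GS − V_TN = 3.99 − 1.5 = 2.49 V.
Since V_DS = 4.54 V ≥ V_ov = 2.49 V, the device is in saturation.
I_D = ½ k_n V_ov² = 0.5 × 4.5 × 2.49² = 14 mA.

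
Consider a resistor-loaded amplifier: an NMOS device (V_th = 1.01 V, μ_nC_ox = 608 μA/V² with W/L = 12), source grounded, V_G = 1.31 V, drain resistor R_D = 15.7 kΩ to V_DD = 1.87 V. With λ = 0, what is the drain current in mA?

V_GS = V_G = 1.31 V, so V_ov = 1.31 − 1.01 = 0.3 V.
k_n = μ_nC_ox · (W/L) = 7.296 mA/V².
Assume saturation: I_D = ½ k_n V_ov² = 0.5 × 7.296 × 0.3² = 0.328 mA, giving V_DS = V_DD − I_D R_D = 1.87 − 0.328 × 15.7 = -3.28 V.
But -3.28 V < V_ov = 0.3 V, so the device is actually in triode.
In triode I_D = k_n[V_ov V_DS − ½ V_DS²] and I_D = (V_DD − V_DS)/R_D. Equating: 57.3 V_DS² − 35.36 V_DS + 1.87 = 0, giving V_DS = 0.0584 V (the root below V_ov).
I_D = (1.87 − 0.0584) / 15.7 = 0.115 mA.

I_D = 0.115 mA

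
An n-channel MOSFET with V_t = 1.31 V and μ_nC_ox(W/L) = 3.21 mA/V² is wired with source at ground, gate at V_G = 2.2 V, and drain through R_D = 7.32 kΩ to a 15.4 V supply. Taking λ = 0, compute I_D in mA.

V_GS = V_G = 2.2 V, so V_ov = 2.2 − 1.31 = 0.89 V.
Assume saturation: I_D = ½ k_n V_ov² = 0.5 × 3.21 × 0.89² = 1.27 mA, giving V_DS = V_DD − I_D R_D = 15.4 − 1.27 × 7.32 = 6.09 V.
V_DS = 6.09 V ≥ V_ov = 0.89 V, confirming saturation.

I_D = 1.27 mA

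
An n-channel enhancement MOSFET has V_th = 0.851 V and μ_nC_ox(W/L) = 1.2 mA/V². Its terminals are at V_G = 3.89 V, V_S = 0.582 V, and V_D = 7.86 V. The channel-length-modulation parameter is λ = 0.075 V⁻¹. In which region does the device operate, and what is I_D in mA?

V_GS = V_G − V_S = 3.89 − 0.582 = 3.31 V; V_DS = V_D − V_S = 7.86 − 0.582 = 7.28 V.
V_ov = V_GS − V_th = 3.31 − 0.851 = 2.46 V.
Since V_DS = 7.28 V ≥ V_ov = 2.46 V, the device is in saturation.
I_D = ½ k_n V_ov² (1 + λ V_DS) = 0.5 × 1.2 × 2.46² × (1 + 0.075 × 7.28) = 5.6 mA.

Saturation; I_D = 5.60 mA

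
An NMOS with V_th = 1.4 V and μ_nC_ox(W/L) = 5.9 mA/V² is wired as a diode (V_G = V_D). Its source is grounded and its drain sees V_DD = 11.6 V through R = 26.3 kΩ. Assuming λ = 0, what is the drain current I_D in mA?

I_D = 0.374 mA

With gate tied to drain, V_GS = V_DS ≥ V_GS − V_th, so the device is in saturation.
KCL at the drain: ½ k_n (V_GS − V_th)² = (V_DD − V_GS)/R.
Let x = V_GS − 1.4. Then 77.6 x² + x − 10.2 = 0, giving x = 0.356 V (positive root), so V_GS = 1.76 V.
I_D = (V_DD − V_GS)/R = (11.6 − 1.76) / 26.3 = 0.374 mA.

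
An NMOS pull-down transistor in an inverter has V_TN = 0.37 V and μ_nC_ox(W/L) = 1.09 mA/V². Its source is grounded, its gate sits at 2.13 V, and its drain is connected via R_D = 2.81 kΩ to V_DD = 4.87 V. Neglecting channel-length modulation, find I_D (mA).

I_D = 1.38 mA

V_GS = V_G = 2.13 V, so V_ov = 2.13 − 0.37 = 1.76 V.
Assume saturation: I_D = ½ k_n V_ov² = 0.5 × 1.09 × 1.76² = 1.69 mA, giving V_DS = V_DD − I_D R_D = 4.87 − 1.69 × 2.81 = 0.126 V.
But 0.126 V < V_ov = 1.76 V, so the device is actually in triode.
In triode I_D = k_n[V_ov V_DS − ½ V_DS²] and I_D = (V_DD − V_DS)/R_D. Equating: 1.53 V_DS² − 6.391 V_DS + 4.87 = 0, giving V_DS = 1 V (the root below V_ov).
I_D = (4.87 − 1) / 2.81 = 1.38 mA.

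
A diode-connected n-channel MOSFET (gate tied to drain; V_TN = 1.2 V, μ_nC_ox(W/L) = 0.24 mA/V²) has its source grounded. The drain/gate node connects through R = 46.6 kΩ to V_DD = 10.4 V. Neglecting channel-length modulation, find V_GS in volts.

With gate tied to drain, V_GS = V_DS ≥ V_GS − V_TN, so the device is in saturation.
KCL at the drain: ½ k_n (V_GS − V_TN)² = (V_DD − V_GS)/R.
Let x = V_GS − 1.2. Then 5.59 x² + x − 9.2 = 0, giving x = 1.2 V (positive root), so V_GS = 2.4 V.
I_D = (V_DD − V_GS)/R = (10.4 − 2.4) / 46.6 = 0.172 mA.

V_GS = 2.40 V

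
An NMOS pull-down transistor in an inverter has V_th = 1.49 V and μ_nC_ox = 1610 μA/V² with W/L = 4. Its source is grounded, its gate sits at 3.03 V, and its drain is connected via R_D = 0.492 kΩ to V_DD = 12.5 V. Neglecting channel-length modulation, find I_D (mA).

I_D = 7.64 mA

V_GS = V_G = 3.03 V, so V_ov = 3.03 − 1.49 = 1.54 V.
k_n = μ_nC_ox · (W/L) = 6.44 mA/V².
Assume saturation: I_D = ½ k_n V_ov² = 0.5 × 6.44 × 1.54² = 7.64 mA, giving V_DS = V_DD − I_D R_D = 12.5 − 7.64 × 0.492 = 8.74 V.
V_DS = 8.74 V ≥ V_ov = 1.54 V, confirming saturation.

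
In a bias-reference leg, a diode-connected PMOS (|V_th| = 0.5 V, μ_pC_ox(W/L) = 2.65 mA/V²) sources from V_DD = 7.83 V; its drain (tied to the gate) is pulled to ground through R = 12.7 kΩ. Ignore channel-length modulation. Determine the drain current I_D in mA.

With gate tied to drain, V_SG = V_SD ≥ V_SG − |V_th|, so the device is in saturation.
KCL at the drain: ½ k_p (V_SG − |V_th|)² = (V_DD − V_SG)/R.
Let x = V_SG − 0.5. Then 16.8 x² + x − 7.33 = 0, giving x = 0.631 V (positive root), so V_SG = 1.13 V.
I_D = (V_DD − V_SG)/R = (7.83 − 1.13) / 12.7 = 0.527 mA.

I_D = 0.527 mA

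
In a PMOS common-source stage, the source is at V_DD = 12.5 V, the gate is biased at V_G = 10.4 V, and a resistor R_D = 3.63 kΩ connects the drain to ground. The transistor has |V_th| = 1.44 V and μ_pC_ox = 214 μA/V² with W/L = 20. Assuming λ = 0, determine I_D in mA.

V_SG = V_DD − V_G = 12.5 − 10.4 = 2.1 V, so V_ov = 2.1 − 1.44 = 0.66 V.
k_p = μ_pC_ox · (W/L) = 4.28 mA/V².
Assume saturation: I_D = ½ k_p V_ov² = 0.5 × 4.28 × 0.66² = 0.932 mA, giving V_SD = V_DD − I_D R_D = 12.5 − 0.932 × 3.63 = 9.12 V.
V_SD = 9.12 V ≥ V_ov = 0.66 V, confirming saturation.

I_D = 0.932 mA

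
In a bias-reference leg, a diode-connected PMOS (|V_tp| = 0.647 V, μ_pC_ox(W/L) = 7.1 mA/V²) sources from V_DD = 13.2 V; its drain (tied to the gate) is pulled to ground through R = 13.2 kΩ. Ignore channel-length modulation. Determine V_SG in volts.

With gate tied to drain, V_SG = V_SD ≥ V_SG − |V_tp|, so the device is in saturation.
KCL at the drain: ½ k_p (V_SG − |V_tp|)² = (V_DD − V_SG)/R.
Let x = V_SG − 0.647. Then 46.9 x² + x − 12.55 = 0, giving x = 0.507 V (positive root), so V_SG = 1.15 V.
I_D = (V_DD − V_SG)/R = (13.2 − 1.15) / 13.2 = 0.913 mA.

V_SG = 1.15 V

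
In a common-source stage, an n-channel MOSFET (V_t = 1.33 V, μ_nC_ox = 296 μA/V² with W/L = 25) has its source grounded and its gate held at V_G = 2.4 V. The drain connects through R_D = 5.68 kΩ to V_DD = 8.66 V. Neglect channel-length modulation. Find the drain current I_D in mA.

V_GS = V_G = 2.4 V, so V_ov = 2.4 − 1.33 = 1.07 V.
k_n = μ_nC_ox · (W/L) = 7.4 mA/V².
Assume saturation: I_D = ½ k_n V_ov² = 0.5 × 7.4 × 1.07² = 4.24 mA, giving V_DS = V_DD − I_D R_D = 8.66 − 4.24 × 5.68 = -15.4 V.
But -15.4 V < V_ov = 1.07 V, so the device is actually in triode.
In triode I_D = k_n[V_ov V_DS − ½ V_DS²] and I_D = (V_DD − V_DS)/R_D. Equating: 21 V_DS² − 45.97 V_DS + 8.66 = 0, giving V_DS = 0.208 V (the root below V_ov).
I_D = (8.66 − 0.208) / 5.68 = 1.49 mA.

I_D = 1.49 mA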